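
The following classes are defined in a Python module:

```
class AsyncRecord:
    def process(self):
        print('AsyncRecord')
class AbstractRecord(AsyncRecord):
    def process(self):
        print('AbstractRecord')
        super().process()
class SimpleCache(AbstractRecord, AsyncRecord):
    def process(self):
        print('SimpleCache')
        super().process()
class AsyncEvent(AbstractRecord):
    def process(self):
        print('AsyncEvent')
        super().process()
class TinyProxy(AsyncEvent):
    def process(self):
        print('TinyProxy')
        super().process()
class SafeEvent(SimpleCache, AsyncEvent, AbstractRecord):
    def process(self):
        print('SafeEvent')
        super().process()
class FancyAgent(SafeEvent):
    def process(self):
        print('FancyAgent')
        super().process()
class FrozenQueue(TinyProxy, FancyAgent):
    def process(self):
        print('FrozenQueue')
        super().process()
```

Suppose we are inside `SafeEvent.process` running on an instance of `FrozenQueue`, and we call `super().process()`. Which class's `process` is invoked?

L[FrozenQueue] = FrozenQueue + merge(L[TinyProxy], L[FancyAgent], [TinyProxy FancyAgent])
  take TinyProxy:  [TinyProxy AsyncEvent AbstractRecord AsyncRecord object] + [FancyAgent SafeEvent SimpleCache AsyncEvent AbstractRecord AsyncRecord object] + [TinyProxy FancyAgent]
  take FancyAgent:  [AsyncEvent AbstractRecord AsyncRecord object] + [FancyAgent SafeEvent SimpleCache AsyncEvent AbstractRecord AsyncRecord object] + [FancyAgent]
  take SafeEvent:  [AsyncEvent AbstractRecord AsyncRecord object] + [SafeEvent SimpleCache AsyncEvent AbstractRecord AsyncRecord object]
  take SimpleCache:  [AsyncEvent AbstractRecord AsyncRecord object] + [SimpleCache AsyncEvent AbstractRecord AsyncRecord object]
  take AsyncEvent:  [AsyncEvent AbstractRecord AsyncRecord object] + [AsyncEvent AbstractRecord AsyncRecord object]
  take AbstractRecord:  [AbstractRecord AsyncRecord object] + [AbstractRecord AsyncRecord object]
  take AsyncRecord:  [AsyncRecord object] + [AsyncRecord object]
  take object:  [object] + [object]
MRO: FrozenQueue TinyProxy FancyAgent SafeEvent SimpleCache AsyncEvent AbstractRecord AsyncRecord object
super() in SafeEvent.process on a FrozenQueue instance goes to the class after SafeEvent in FrozenQueue's MRO: SimpleCache.

SimpleCache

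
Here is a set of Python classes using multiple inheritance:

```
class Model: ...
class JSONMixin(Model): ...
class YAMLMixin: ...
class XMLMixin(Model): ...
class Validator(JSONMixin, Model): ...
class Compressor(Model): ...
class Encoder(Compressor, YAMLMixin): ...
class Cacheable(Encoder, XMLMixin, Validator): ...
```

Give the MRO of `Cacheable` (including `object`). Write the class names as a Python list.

[Cacheable, Encoder, Compressor, XMLMixin, Validator, JSONMixin, Model, YAMLMixin, object]

L[Cacheable] = Cacheable + merge(L[Encoder], L[XMLMixin], L[Validator], [Encoder XMLMixin Validator])
  take Encoder:  [Encoder Compressor Model YAMLMixin object] + [XMLMixin Model object] + [Validator JSONMixin Model object] + [Encoder XMLMixin Validator]
  take Compressor:  [Compressor Model YAMLMixin object] + [XMLMixin Model object] + [Validator JSONMixin Model object] + [XMLMixin Validator]
  take XMLMixin:  [Model YAMLMixin object] + [XMLMixin Model object] + [Validator JSONMixin Model object] + [XMLMixin Validator]
  take Validator:  [Model YAMLMixin object] + [Model object] + [Validator JSONMixin Model object] + [Validator]
  take JSONMixin:  [Model YAMLMixin object] + [Model object] + [JSONMixin Model object]
  take Model:  [Model YAMLMixin object] + [Model object] + [Model object]
  take YAMLMixin:  [YAMLMixin object] + [object] + [object]
  take object:  [object] + [object] + [object]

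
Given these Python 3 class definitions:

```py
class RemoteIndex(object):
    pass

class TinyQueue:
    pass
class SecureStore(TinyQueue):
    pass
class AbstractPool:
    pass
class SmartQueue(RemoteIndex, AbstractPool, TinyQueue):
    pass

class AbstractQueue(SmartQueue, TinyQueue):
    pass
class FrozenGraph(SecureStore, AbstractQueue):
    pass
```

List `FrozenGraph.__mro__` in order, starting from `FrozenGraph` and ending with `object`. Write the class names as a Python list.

L[FrozenGraph] = FrozenGraph + merge(L[SecureStore], L[AbstractQueue], [SecureStore AbstractQueue])
  take SecureStore:  [SecureStore TinyQueue object] + [AbstractQueue SmartQueue RemoteIndex AbstractPool TinyQueue object] + [SecureStore AbstractQueue]
  take AbstractQueue:  [TinyQueue object] + [AbstractQueue SmartQueue RemoteIndex AbstractPool TinyQueue object] + [AbstractQueue]
  take SmartQueue:  [TinyQueue object] + [SmartQueue RemoteIndex AbstractPool TinyQueue object]
  take RemoteIndex:  [TinyQueue object] + [RemoteIndex AbstractPool TinyQueue object]
  take AbstractPool:  [TinyQueue object] + [AbstractPool TinyQueue object]
  take TinyQueue:  [TinyQueue object] + [TinyQueue object]
  take object:  [object] + [object]

[FrozenGraph, SecureStore, AbstractQueue, SmartQueue, RemoteIndex, AbstractPool, TinyQueue, object]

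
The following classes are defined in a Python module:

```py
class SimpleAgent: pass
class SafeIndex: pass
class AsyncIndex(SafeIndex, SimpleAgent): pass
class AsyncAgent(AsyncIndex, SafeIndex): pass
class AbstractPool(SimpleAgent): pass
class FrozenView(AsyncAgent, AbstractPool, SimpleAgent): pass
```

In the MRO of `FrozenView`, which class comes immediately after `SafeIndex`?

AbstractPool

L[FrozenView] = FrozenView + merge(L[AsyncAgent], L[AbstractPool], L[SimpleAgent], [AsyncAgent AbstractPool SimpleAgent])
  take AsyncAgent:  [AsyncAgent AsyncIndex SafeIndex SimpleAgent object] + [AbstractPool SimpleAgent object] + [SimpleAgent object] + [AsyncAgent AbstractPool SimpleAgent]
  take AsyncIndex:  [AsyncIndex SafeIndex SimpleAgent object] + [AbstractPool SimpleAgent object] + [SimpleAgent object] + [AbstractPool SimpleAgent]
  take SafeIndex:  [SafeIndex SimpleAgent object] + [AbstractPool SimpleAgent object] + [SimpleAgent object] + [AbstractPool SimpleAgent]
  take AbstractPool:  [SimpleAgent object] + [AbstractPool SimpleAgent object] + [SimpleAgent object] + [AbstractPool SimpleAgent]
  take SimpleAgent:  [SimpleAgent object] + [SimpleAgent object] + [SimpleAgent object] + [SimpleAgent]
  take object:  [object] + [object] + [object]
MRO: FrozenView AsyncAgent AsyncIndex SafeIndex AbstractPool SimpleAgent object
SafeIndex is at position 3; next is AbstractPool.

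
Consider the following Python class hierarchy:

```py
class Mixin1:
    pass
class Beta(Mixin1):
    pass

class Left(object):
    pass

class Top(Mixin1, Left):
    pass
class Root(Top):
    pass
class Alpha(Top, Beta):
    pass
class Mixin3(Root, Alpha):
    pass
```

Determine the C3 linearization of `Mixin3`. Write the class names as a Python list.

[Mixin3, Root, Alpha, Top, Beta, Mixin1, Left, object]

L[Mixin3] = Mixin3 + merge(L[Root], L[Alpha], [Root Alpha])
  take Root:  [Root Top Mixin1 Left object] + [Alpha Top Beta Mixin1 Left object] + [Root Alpha]
  take Alpha:  [Top Mixin1 Left object] + [Alpha Top Beta Mixin1 Left object] + [Alpha]
  take Top:  [Top Mixin1 Left object] + [Top Beta Mixin1 Left object]
  take Beta:  [Mixin1 Left object] + [Beta Mixin1 Left object]
  take Mixin1:  [Mixin1 Left object] + [Mixin1 Left object]
  take Left:  [Left object] + [Left object]
  take object:  [object] + [object]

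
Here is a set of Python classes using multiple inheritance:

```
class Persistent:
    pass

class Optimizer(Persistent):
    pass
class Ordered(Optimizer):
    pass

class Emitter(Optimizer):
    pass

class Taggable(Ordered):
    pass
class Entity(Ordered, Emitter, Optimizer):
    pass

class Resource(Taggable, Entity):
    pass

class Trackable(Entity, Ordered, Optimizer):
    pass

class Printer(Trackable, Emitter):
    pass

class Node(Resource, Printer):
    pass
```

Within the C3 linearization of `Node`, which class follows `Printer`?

Trackable

L[Node] = Node + merge(L[Resource], L[Printer], [Resource Printer])
  take Resource:  [Resource Taggable Entity Ordered Emitter Optimizer Persistent object] + [Printer Trackable Entity Ordered Emitter Optimizer Persistent object] + [Resource Printer]
  take Taggable:  [Taggable Entity Ordered Emitter Optimizer Persistent object] + [Printer Trackable Entity Ordered Emitter Optimizer Persistent object] + [Printer]
  take Printer:  [Entity Ordered Emitter Optimizer Persistent object] + [Printer Trackable Entity Ordered Emitter Optimizer Persistent object] + [Printer]
  take Trackable:  [Entity Ordered Emitter Optimizer Persistent object] + [Trackable Entity Ordered Emitter Optimizer Persistent object]
  take Entity:  [Entity Ordered Emitter Optimizer Persistent object] + [Entity Ordered Emitter Optimizer Persistent object]
  take Ordered:  [Ordered Emitter Optimizer Persistent object] + [Ordered Emitter Optimizer Persistent object]
  take Emitter:  [Emitter Optimizer Persistent object] + [Emitter Optimizer Persistent object]
  take Optimizer:  [Optimizer Persistent object] + [Optimizer Persistent object]
  take Persistent:  [Persistent object] + [Persistent object]
  take object:  [object] + [object]
MRO: Node Resource Taggable Printer Trackable Entity Ordered Emitter Optimizer Persistent object
Printer is at position 3; next is Trackable.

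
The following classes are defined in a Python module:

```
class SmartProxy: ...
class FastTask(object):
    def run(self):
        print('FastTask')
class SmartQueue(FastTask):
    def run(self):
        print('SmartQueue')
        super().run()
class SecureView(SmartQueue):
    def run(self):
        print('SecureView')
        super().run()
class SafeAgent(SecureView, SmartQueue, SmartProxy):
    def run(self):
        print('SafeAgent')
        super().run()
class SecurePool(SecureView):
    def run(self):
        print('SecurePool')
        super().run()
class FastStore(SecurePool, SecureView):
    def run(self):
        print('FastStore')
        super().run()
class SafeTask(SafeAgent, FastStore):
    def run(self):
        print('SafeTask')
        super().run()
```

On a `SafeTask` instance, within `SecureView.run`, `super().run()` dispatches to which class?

L[SafeTask] = SafeTask + merge(L[SafeAgent], L[FastStore], [SafeAgent FastStore])
  take SafeAgent:  [SafeAgent SecureView SmartQueue FastTask SmartProxy object] + [FastStore SecurePool SecureView SmartQueue FastTask object] + [SafeAgent FastStore]
  take FastStore:  [SecureView SmartQueue FastTask SmartProxy object] + [FastStore SecurePool SecureView SmartQueue FastTask object] + [FastStore]
  take SecurePool:  [SecureView SmartQueue FastTask SmartProxy object] + [SecurePool SecureView SmartQueue FastTask object]
  take SecureView:  [SecureView SmartQueue FastTask SmartProxy object] + [SecureView SmartQueue FastTask object]
  take SmartQueue:  [SmartQueue FastTask SmartProxy object] + [SmartQueue FastTask object]
  take FastTask:  [FastTask SmartProxy object] + [FastTask object]
  take SmartProxy:  [SmartProxy object] + [object]
  take object:  [object] + [object]
MRO: SafeTask SafeAgent FastStore SecurePool SecureView SmartQueue FastTask SmartProxy object
super() in SecureView.run on a SafeTask instance goes to the class after SecureView in SafeTask's MRO: SmartQueue.

SmartQueue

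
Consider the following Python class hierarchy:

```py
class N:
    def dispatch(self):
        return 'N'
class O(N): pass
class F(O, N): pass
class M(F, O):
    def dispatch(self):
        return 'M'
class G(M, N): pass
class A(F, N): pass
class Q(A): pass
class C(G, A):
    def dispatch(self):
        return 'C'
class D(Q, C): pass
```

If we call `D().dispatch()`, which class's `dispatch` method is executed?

L[D] = D + merge(L[Q], L[C], [Q C])
  take Q:  [Q A F O N object] + [C G M A F O N object] + [Q C]
  take C:  [A F O N object] + [C G M A F O N object] + [C]
  take G:  [A F O N object] + [G M A F O N object]
  take M:  [A F O N object] + [M A F O N object]
  take A:  [A F O N object] + [A F O N object]
  take F:  [F O N object] + [F O N object]
  take O:  [O N object] + [O N object]
  take N:  [N object] + [N object]
  take object:  [object] + [object]
MRO: D Q C G M A F O N object
dispatch is defined in: C, M, N. First along the MRO is C.

C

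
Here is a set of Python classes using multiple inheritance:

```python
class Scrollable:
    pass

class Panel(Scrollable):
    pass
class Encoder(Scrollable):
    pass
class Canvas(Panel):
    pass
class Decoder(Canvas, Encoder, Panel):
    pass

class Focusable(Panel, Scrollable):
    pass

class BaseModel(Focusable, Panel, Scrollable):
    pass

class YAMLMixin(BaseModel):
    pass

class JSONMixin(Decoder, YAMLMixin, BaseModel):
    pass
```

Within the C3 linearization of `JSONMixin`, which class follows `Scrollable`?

L[JSONMixin] = JSONMixin + merge(L[Decoder], L[YAMLMixin], L[BaseModel], [Decoder YAMLMixin BaseModel])
  take Decoder:  [Decoder Canvas Encoder Panel Scrollable object] + [YAMLMixin BaseModel Focusable Panel Scrollable object] + [BaseModel Focusable Panel Scrollable object] + [Decoder YAMLMixin BaseModel]
  take Canvas:  [Canvas Encoder Panel Scrollable object] + [YAMLMixin BaseModel Focusable Panel Scrollable object] + [BaseModel Focusable Panel Scrollable object] + [YAMLMixin BaseModel]
  take Encoder:  [Encoder Panel Scrollable object] + [YAMLMixin BaseModel Focusable Panel Scrollable object] + [BaseModel Focusable Panel Scrollable object] + [YAMLMixin BaseModel]
  take YAMLMixin:  [Panel Scrollable object] + [YAMLMixin BaseModel Focusable Panel Scrollable object] + [BaseModel Focusable Panel Scrollable object] + [YAMLMixin BaseModel]
  take BaseModel:  [Panel Scrollable object] + [BaseModel Focusable Panel Scrollable object] + [BaseModel Focusable Panel Scrollable object] + [BaseModel]
  take Focusable:  [Panel Scrollable object] + [Focusable Panel Scrollable object] + [Focusable Panel Scrollable object]
  take Panel:  [Panel Scrollable object] + [Panel Scrollable object] + [Panel Scrollable object]
  take Scrollable:  [Scrollable object] + [Scrollable object] + [Scrollable object]
  take object:  [object] + [object] + [object]
MRO: JSONMixin Decoder Canvas Encoder YAMLMixin BaseModel Focusable Panel Scrollable object
Scrollable is at position 8; next is object.

object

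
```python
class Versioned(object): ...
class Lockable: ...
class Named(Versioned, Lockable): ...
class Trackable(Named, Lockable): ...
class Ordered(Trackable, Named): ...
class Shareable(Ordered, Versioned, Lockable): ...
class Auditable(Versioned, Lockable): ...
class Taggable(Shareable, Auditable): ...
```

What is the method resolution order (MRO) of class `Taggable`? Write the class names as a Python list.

L[Taggable] = Taggable + merge(L[Shareable], L[Auditable], [Shareable Auditable])
  take Shareable:  [Shareable Ordered Trackable Named Versioned Lockable object] + [Auditable Versioned Lockable object] + [Shareable Auditable]
  take Ordered:  [Ordered Trackable Named Versioned Lockable object] + [Auditable Versioned Lockable object] + [Auditable]
  take Trackable:  [Trackable Named Versioned Lockable object] + [Auditable Versioned Lockable object] + [Auditable]
  take Named:  [Named Versioned Lockable object] + [Auditable Versioned Lockable object] + [Auditable]
  take Auditable:  [Versioned Lockable object] + [Auditable Versioned Lockable object] + [Auditable]
  take Versioned:  [Versioned Lockable object] + [Versioned Lockable object]
  take Lockable:  [Lockable object] + [Lockable object]
  take object:  [object] + [object]

[Taggable, Shareable, Ordered, Trackable, Named, Auditable, Versioned, Lockable, object]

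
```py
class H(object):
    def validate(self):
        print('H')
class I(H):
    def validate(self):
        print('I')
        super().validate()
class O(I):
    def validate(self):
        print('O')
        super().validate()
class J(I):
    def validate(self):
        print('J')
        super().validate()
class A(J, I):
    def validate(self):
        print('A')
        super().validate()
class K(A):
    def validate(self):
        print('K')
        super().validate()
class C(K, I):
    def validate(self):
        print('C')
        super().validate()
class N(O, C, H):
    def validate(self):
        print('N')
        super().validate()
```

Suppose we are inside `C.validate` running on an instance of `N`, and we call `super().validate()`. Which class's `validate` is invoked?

L[N] = N + merge(L[O], L[C], L[H], [O C H])
  take O:  [O I H object] + [C K A J I H object] + [H object] + [O C H]
  take C:  [I H object] + [C K A J I H object] + [H object] + [C H]
  take K:  [I H object] + [K A J I H object] + [H object] + [H]
  take A:  [I H object] + [A J I H object] + [H object] + [H]
  take J:  [I H object] + [J I H object] + [H object] + [H]
  take I:  [I H object] + [I H object] + [H object] + [H]
  take H:  [H object] + [H object] + [H object] + [H]
  take object:  [object] + [object] + [object]
MRO: N O C K A J I H object
super() in C.validate on a N instance goes to the class after C in N's MRO: K.

K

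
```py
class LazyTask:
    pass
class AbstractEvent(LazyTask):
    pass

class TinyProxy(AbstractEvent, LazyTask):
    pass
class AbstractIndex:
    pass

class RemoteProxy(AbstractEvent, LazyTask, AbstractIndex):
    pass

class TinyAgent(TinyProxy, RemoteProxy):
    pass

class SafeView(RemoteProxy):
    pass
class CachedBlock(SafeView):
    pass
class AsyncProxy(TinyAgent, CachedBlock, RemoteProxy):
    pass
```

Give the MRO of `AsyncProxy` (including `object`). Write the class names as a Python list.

[AsyncProxy, TinyAgent, TinyProxy, CachedBlock, SafeView, RemoteProxy, AbstractEvent, LazyTask, AbstractIndex, object]

L[AsyncProxy] = AsyncProxy + merge(L[TinyAgent], L[CachedBlock], L[RemoteProxy], [TinyAgent CachedBlock RemoteProxy])
  take TinyAgent:  [TinyAgent TinyProxy RemoteProxy AbstractEvent LazyTask AbstractIndex object] + [CachedBlock SafeView RemoteProxy AbstractEvent LazyTask AbstractIndex object] + [RemoteProxy AbstractEvent LazyTask AbstractIndex object] + [TinyAgent CachedBlock RemoteProxy]
  take TinyProxy:  [TinyProxy RemoteProxy AbstractEvent LazyTask AbstractIndex object] + [CachedBlock SafeView RemoteProxy AbstractEvent LazyTask AbstractIndex object] + [RemoteProxy AbstractEvent LazyTask AbstractIndex object] + [CachedBlock RemoteProxy]
  take CachedBlock:  [RemoteProxy AbstractEvent LazyTask AbstractIndex object] + [CachedBlock SafeView RemoteProxy AbstractEvent LazyTask AbstractIndex object] + [RemoteProxy AbstractEvent LazyTask AbstractIndex object] + [CachedBlock RemoteProxy]
  take SafeView:  [RemoteProxy AbstractEvent LazyTask AbstractIndex object] + [SafeView RemoteProxy AbstractEvent LazyTask AbstractIndex object] + [RemoteProxy AbstractEvent LazyTask AbstractIndex object] + [RemoteProxy]
  take RemoteProxy:  [RemoteProxy AbstractEvent LazyTask AbstractIndex object] + [RemoteProxy AbstractEvent LazyTask AbstractIndex object] + [RemoteProxy AbstractEvent LazyTask AbstractIndex object] + [RemoteProxy]
  take AbstractEvent:  [AbstractEvent LazyTask AbstractIndex object] + [AbstractEvent LazyTask AbstractIndex object] + [AbstractEvent LazyTask AbstractIndex object]
  take LazyTask:  [LazyTask AbstractIndex object] + [LazyTask AbstractIndex object] + [LazyTask AbstractIndex object]
  take AbstractIndex:  [AbstractIndex object] + [AbstractIndex object] + [AbstractIndex object]
  take object:  [object] + [object] + [object]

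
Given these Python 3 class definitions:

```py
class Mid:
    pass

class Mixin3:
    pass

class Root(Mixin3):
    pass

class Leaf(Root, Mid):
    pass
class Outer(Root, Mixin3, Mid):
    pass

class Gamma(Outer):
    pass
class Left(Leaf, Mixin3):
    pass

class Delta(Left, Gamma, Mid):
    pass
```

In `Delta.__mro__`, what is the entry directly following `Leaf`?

Gamma

L[Delta] = Delta + merge(L[Left], L[Gamma], L[Mid], [Left Gamma Mid])
  take Left:  [Left Leaf Root Mixin3 Mid object] + [Gamma Outer Root Mixin3 Mid object] + [Mid object] + [Left Gamma Mid]
  take Leaf:  [Leaf Root Mixin3 Mid object] + [Gamma Outer Root Mixin3 Mid object] + [Mid object] + [Gamma Mid]
  take Gamma:  [Root Mixin3 Mid object] + [Gamma Outer Root Mixin3 Mid object] + [Mid object] + [Gamma Mid]
  take Outer:  [Root Mixin3 Mid object] + [Outer Root Mixin3 Mid object] + [Mid object] + [Mid]
  take Root:  [Root Mixin3 Mid object] + [Root Mixin3 Mid object] + [Mid object] + [Mid]
  take Mixin3:  [Mixin3 Mid object] + [Mixin3 Mid object] + [Mid object] + [Mid]
  take Mid:  [Mid object] + [Mid object] + [Mid object] + [Mid]
  take object:  [object] + [object] + [object]
MRO: Delta Left Leaf Gamma Outer Root Mixin3 Mid object
Leaf is at position 2; next is Gamma.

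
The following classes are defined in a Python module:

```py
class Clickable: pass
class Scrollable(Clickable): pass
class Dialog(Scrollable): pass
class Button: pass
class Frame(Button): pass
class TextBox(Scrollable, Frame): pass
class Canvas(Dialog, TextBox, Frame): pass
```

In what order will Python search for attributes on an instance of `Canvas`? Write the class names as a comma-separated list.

Canvas, Dialog, TextBox, Scrollable, Clickable, Frame, Button, object

L[Canvas] = Canvas + merge(L[Dialog], L[TextBox], L[Frame], [Dialog TextBox Frame])
  take Dialog:  [Dialog Scrollable Clickable object] + [TextBox Scrollable Clickable Frame Button object] + [Frame Button object] + [Dialog TextBox Frame]
  take TextBox:  [Scrollable Clickable object] + [TextBox Scrollable Clickable Frame Button object] + [Frame Button object] + [TextBox Frame]
  take Scrollable:  [Scrollable Clickable object] + [Scrollable Clickable Frame Button object] + [Frame Button object] + [Frame]
  take Clickable:  [Clickable object] + [Clickable Frame Button object] + [Frame Button object] + [Frame]
  take Frame:  [object] + [Frame Button object] + [Frame Button object] + [Frame]
  take Button:  [object] + [Button object] + [Button object]
  take object:  [object] + [object] + [object]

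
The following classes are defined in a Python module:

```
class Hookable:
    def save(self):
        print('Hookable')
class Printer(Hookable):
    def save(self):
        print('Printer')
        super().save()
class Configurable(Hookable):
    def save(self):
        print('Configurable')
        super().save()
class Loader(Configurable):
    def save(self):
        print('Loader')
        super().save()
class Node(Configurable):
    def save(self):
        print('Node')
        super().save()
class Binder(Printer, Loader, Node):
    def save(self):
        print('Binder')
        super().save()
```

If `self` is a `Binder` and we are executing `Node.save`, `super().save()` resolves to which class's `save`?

Configurable

L[Binder] = Binder + merge(L[Printer], L[Loader], L[Node], [Printer Loader Node])
  take Printer:  [Printer Hookable object] + [Loader Configurable Hookable object] + [Node Configurable Hookable object] + [Printer Loader Node]
  take Loader:  [Hookable object] + [Loader Configurable Hookable object] + [Node Configurable Hookable object] + [Loader Node]
  take Node:  [Hookable object] + [Configurable Hookable object] + [Node Configurable Hookable object] + [Node]
  take Configurable:  [Hookable object] + [Configurable Hookable object] + [Configurable Hookable object]
  take Hookable:  [Hookable object] + [Hookable object] + [Hookable object]
  take object:  [object] + [object] + [object]
MRO: Binder Printer Loader Node Configurable Hookable object
super() in Node.save on a Binder instance goes to the class after Node in Binder's MRO: Configurable.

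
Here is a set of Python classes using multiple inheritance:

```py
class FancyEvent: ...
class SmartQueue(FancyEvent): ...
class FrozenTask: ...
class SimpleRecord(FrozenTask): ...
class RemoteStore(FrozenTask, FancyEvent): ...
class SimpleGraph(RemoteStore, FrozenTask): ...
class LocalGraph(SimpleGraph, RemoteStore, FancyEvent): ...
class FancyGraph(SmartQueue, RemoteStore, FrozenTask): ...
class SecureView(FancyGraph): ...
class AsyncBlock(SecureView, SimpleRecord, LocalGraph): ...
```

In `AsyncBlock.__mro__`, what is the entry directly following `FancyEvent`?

L[AsyncBlock] = AsyncBlock + merge(L[SecureView], L[SimpleRecord], L[LocalGraph], [SecureView SimpleRecord LocalGraph])
  take SecureView:  [SecureView FancyGraph SmartQueue RemoteStore FrozenTask FancyEvent object] + [SimpleRecord FrozenTask object] + [LocalGraph SimpleGraph RemoteStore FrozenTask FancyEvent object] + [SecureView SimpleRecord LocalGraph]
  take FancyGraph:  [FancyGraph SmartQueue RemoteStore FrozenTask FancyEvent object] + [SimpleRecord FrozenTask object] + [LocalGraph SimpleGraph RemoteStore FrozenTask FancyEvent object] + [SimpleRecord LocalGraph]
  take SmartQueue:  [SmartQueue RemoteStore FrozenTask FancyEvent object] + [SimpleRecord FrozenTask object] + [LocalGraph SimpleGraph RemoteStore FrozenTask FancyEvent object] + [SimpleRecord LocalGraph]
  take SimpleRecord:  [RemoteStore FrozenTask FancyEvent object] + [SimpleRecord FrozenTask object] + [LocalGraph SimpleGraph RemoteStore FrozenTask FancyEvent object] + [SimpleRecord LocalGraph]
  take LocalGraph:  [RemoteStore FrozenTask FancyEvent object] + [FrozenTask object] + [LocalGraph SimpleGraph RemoteStore FrozenTask FancyEvent object] + [LocalGraph]
  take SimpleGraph:  [RemoteStore FrozenTask FancyEvent object] + [FrozenTask object] + [SimpleGraph RemoteStore FrozenTask FancyEvent object]
  take RemoteStore:  [RemoteStore FrozenTask FancyEvent object] + [FrozenTask object] + [RemoteStore FrozenTask FancyEvent object]
  take FrozenTask:  [FrozenTask FancyEvent object] + [FrozenTask object] + [FrozenTask FancyEvent object]
  take FancyEvent:  [FancyEvent object] + [object] + [FancyEvent object]
  take object:  [object] + [object] + [object]
MRO: AsyncBlock SecureView FancyGraph SmartQueue SimpleRecord LocalGraph SimpleGraph RemoteStore FrozenTask FancyEvent object
FancyEvent is at position 9; next is object.

object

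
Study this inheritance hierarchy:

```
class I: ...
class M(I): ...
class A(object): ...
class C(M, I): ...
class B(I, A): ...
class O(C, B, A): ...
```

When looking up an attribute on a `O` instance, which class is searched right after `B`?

L[O] = O + merge(L[C], L[B], L[A], [C B A])
  take C:  [C M I object] + [B I A object] + [A object] + [C B A]
  take M:  [M I object] + [B I A object] + [A object] + [B A]
  take B:  [I object] + [B I A object] + [A object] + [B A]
  take I:  [I object] + [I A object] + [A object] + [A]
  take A:  [object] + [A object] + [A object] + [A]
  take object:  [object] + [object] + [object]
MRO: O C M B I A object
B is at position 3; next is I.

I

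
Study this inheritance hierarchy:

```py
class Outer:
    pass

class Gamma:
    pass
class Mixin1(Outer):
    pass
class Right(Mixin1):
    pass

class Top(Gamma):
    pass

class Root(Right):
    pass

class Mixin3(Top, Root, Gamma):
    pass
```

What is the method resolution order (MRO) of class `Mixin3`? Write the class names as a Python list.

L[Mixin3] = Mixin3 + merge(L[Top], L[Root], L[Gamma], [Top Root Gamma])
  take Top:  [Top Gamma object] + [Root Right Mixin1 Outer object] + [Gamma object] + [Top Root Gamma]
  take Root:  [Gamma object] + [Root Right Mixin1 Outer object] + [Gamma object] + [Root Gamma]
  take Gamma:  [Gamma object] + [Right Mixin1 Outer object] + [Gamma object] + [Gamma]
  take Right:  [object] + [Right Mixin1 Outer object] + [object]
  take Mixin1:  [object] + [Mixin1 Outer object] + [object]
  take Outer:  [object] + [Outer object] + [object]
  take object:  [object] + [object] + [object]

[Mixin3, Top, Root, Gamma, Right, Mixin1, Outer, object]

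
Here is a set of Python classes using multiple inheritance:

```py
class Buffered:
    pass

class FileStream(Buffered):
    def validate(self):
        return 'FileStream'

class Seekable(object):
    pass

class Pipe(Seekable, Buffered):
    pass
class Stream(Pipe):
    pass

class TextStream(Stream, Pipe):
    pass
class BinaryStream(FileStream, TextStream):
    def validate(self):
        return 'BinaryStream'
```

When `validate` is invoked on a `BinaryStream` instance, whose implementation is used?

L[BinaryStream] = BinaryStream + merge(L[FileStream], L[TextStream], [FileStream TextStream])
  take FileStream:  [FileStream Buffered object] + [TextStream Stream Pipe Seekable Buffered object] + [FileStream TextStream]
  take TextStream:  [Buffered object] + [TextStream Stream Pipe Seekable Buffered object] + [TextStream]
  take Stream:  [Buffered object] + [Stream Pipe Seekable Buffered object]
  take Pipe:  [Buffered object] + [Pipe Seekable Buffered object]
  take Seekable:  [Buffered object] + [Seekable Buffered object]
  take Buffered:  [Buffered object] + [Buffered object]
  take object:  [object] + [object]
MRO: BinaryStream FileStream TextStream Stream Pipe Seekable Buffered object
validate is defined in: BinaryStream, FileStream. First along the MRO is BinaryStream.

BinaryStream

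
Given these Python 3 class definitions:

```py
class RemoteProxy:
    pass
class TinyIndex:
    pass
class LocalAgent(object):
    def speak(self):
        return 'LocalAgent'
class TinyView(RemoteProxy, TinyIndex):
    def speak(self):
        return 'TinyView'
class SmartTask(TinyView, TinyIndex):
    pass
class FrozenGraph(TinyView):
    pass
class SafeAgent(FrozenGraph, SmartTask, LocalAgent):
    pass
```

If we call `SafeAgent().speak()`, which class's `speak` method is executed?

TinyView

L[SafeAgent] = SafeAgent + merge(L[FrozenGraph], L[SmartTask], L[LocalAgent], [FrozenGraph SmartTask LocalAgent])
  take FrozenGraph:  [FrozenGraph TinyView RemoteProxy TinyIndex object] + [SmartTask TinyView RemoteProxy TinyIndex object] + [LocalAgent object] + [FrozenGraph SmartTask LocalAgent]
  take SmartTask:  [TinyView RemoteProxy TinyIndex object] + [SmartTask TinyView RemoteProxy TinyIndex object] + [LocalAgent object] + [SmartTask LocalAgent]
  take TinyView:  [TinyView RemoteProxy TinyIndex object] + [TinyView RemoteProxy TinyIndex object] + [LocalAgent object] + [LocalAgent]
  take RemoteProxy:  [RemoteProxy TinyIndex object] + [RemoteProxy TinyIndex object] + [LocalAgent object] + [LocalAgent]
  take TinyIndex:  [TinyIndex object] + [TinyIndex object] + [LocalAgent object] + [LocalAgent]
  take LocalAgent:  [object] + [object] + [LocalAgent object] + [LocalAgent]
  take object:  [object] + [object] + [object]
MRO: SafeAgent FrozenGraph SmartTask TinyView RemoteProxy TinyIndex LocalAgent object
speak is defined in: LocalAgent, TinyView. First along the MRO is TinyView.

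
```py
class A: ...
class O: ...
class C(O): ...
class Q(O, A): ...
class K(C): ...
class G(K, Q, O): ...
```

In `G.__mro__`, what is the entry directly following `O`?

L[G] = G + merge(L[K], L[Q], L[O], [K Q O])
  take K:  [K C O object] + [Q O A object] + [O object] + [K Q O]
  take C:  [C O object] + [Q O A object] + [O object] + [Q O]
  take Q:  [O object] + [Q O A object] + [O object] + [Q O]
  take O:  [O object] + [O A object] + [O object] + [O]
  take A:  [object] + [A object] + [object]
  take object:  [object] + [object] + [object]
MRO: G K C Q O A object
O is at position 4; next is A.

A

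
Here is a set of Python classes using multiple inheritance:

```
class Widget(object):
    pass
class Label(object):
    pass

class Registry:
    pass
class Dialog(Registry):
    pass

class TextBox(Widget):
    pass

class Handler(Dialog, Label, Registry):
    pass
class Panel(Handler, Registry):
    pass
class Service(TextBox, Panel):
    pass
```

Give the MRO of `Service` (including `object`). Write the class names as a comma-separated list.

Service, TextBox, Widget, Panel, Handler, Dialog, Label, Registry, object

L[Service] = Service + merge(L[TextBox], L[Panel], [TextBox Panel])
  take TextBox:  [TextBox Widget object] + [Panel Handler Dialog Label Registry object] + [TextBox Panel]
  take Widget:  [Widget object] + [Panel Handler Dialog Label Registry object] + [Panel]
  take Panel:  [object] + [Panel Handler Dialog Label Registry object] + [Panel]
  take Handler:  [object] + [Handler Dialog Label Registry object]
  take Dialog:  [object] + [Dialog Label Registry object]
  take Label:  [object] + [Label Registry object]
  take Registry:  [object] + [Registry object]
  take object:  [object] + [object]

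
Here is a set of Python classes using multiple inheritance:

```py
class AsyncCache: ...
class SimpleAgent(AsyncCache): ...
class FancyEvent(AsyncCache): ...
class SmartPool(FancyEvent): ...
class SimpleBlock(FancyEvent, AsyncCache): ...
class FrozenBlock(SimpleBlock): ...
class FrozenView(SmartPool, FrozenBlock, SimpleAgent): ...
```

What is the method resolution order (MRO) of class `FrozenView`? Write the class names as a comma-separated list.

L[FrozenView] = FrozenView + merge(L[SmartPool], L[FrozenBlock], L[SimpleAgent], [SmartPool FrozenBlock SimpleAgent])
  take SmartPool:  [SmartPool FancyEvent AsyncCache object] + [FrozenBlock SimpleBlock FancyEvent AsyncCache object] + [SimpleAgent AsyncCache object] + [SmartPool FrozenBlock SimpleAgent]
  take FrozenBlock:  [FancyEvent AsyncCache object] + [FrozenBlock SimpleBlock FancyEvent AsyncCache object] + [SimpleAgent AsyncCache object] + [FrozenBlock SimpleAgent]
  take SimpleBlock:  [FancyEvent AsyncCache object] + [SimpleBlock FancyEvent AsyncCache object] + [SimpleAgent AsyncCache object] + [SimpleAgent]
  take FancyEvent:  [FancyEvent AsyncCache object] + [FancyEvent AsyncCache object] + [SimpleAgent AsyncCache object] + [SimpleAgent]
  take SimpleAgent:  [AsyncCache object] + [AsyncCache object] + [SimpleAgent AsyncCache object] + [SimpleAgent]
  take AsyncCache:  [AsyncCache object] + [AsyncCache object] + [AsyncCache object]
  take object:  [object] + [object] + [object]

FrozenView, SmartPool, FrozenBlock, SimpleBlock, FancyEvent, SimpleAgent, AsyncCache, object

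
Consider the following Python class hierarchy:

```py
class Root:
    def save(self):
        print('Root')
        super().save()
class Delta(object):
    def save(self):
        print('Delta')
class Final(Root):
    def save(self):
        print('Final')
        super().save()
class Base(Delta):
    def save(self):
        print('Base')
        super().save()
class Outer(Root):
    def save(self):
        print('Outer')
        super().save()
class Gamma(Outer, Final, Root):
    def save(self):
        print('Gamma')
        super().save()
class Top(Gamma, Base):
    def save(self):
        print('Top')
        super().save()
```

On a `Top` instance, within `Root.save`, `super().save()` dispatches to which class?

Base

L[Top] = Top + merge(L[Gamma], L[Base], [Gamma Base])
  take Gamma:  [Gamma Outer Final Root object] + [Base Delta object] + [Gamma Base]
  take Outer:  [Outer Final Root object] + [Base Delta object] + [Base]
  take Final:  [Final Root object] + [Base Delta object] + [Base]
  take Root:  [Root object] + [Base Delta object] + [Base]
  take Base:  [object] + [Base Delta object] + [Base]
  take Delta:  [object] + [Delta object]
  take object:  [object] + [object]
MRO: Top Gamma Outer Final Root Base Delta object
super() in Root.save on a Top instance goes to the class after Root in Top's MRO: Base.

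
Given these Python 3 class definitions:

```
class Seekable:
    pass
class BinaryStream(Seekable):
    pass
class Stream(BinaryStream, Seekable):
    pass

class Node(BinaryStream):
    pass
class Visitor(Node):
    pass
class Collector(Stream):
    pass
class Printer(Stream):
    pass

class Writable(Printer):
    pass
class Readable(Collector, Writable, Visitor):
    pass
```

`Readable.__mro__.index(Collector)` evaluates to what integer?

L[Readable] = Readable + merge(L[Collector], L[Writable], L[Visitor], [Collector Writable Visitor])
  take Collector:  [Collector Stream BinaryStream Seekable object] + [Writable Printer Stream BinaryStream Seekable object] + [Visitor Node BinaryStream Seekable object] + [Collector Writable Visitor]
  take Writable:  [Stream BinaryStream Seekable object] + [Writable Printer Stream BinaryStream Seekable object] + [Visitor Node BinaryStream Seekable object] + [Writable Visitor]
  take Printer:  [Stream BinaryStream Seekable object] + [Printer Stream BinaryStream Seekable object] + [Visitor Node BinaryStream Seekable object] + [Visitor]
  take Stream:  [Stream BinaryStream Seekable object] + [Stream BinaryStream Seekable object] + [Visitor Node BinaryStream Seekable object] + [Visitor]
  take Visitor:  [BinaryStream Seekable object] + [BinaryStream Seekable object] + [Visitor Node BinaryStream Seekable object] + [Visitor]
  take Node:  [BinaryStream Seekable object] + [BinaryStream Seekable object] + [Node BinaryStream Seekable object]
  take BinaryStream:  [BinaryStream Seekable object] + [BinaryStream Seekable object] + [BinaryStream Seekable object]
  take Seekable:  [Seekable object] + [Seekable object] + [Seekable object]
  take object:  [object] + [object] + [object]
MRO: Readable Collector Writable Printer Stream Visitor Node BinaryStream Seekable object
Collector sits at index 1.

1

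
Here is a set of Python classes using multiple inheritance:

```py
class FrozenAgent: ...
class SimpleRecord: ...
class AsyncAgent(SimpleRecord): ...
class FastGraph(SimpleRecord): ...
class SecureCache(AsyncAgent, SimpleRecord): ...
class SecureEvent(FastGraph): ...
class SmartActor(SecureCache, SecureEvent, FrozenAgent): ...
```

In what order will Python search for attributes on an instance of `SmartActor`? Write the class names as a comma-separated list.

SmartActor, SecureCache, AsyncAgent, SecureEvent, FastGraph, SimpleRecord, FrozenAgent, object

L[SmartActor] = SmartActor + merge(L[SecureCache], L[SecureEvent], L[FrozenAgent], [SecureCache SecureEvent FrozenAgent])
  take SecureCache:  [SecureCache AsyncAgent SimpleRecord object] + [SecureEvent FastGraph SimpleRecord object] + [FrozenAgent object] + [SecureCache SecureEvent FrozenAgent]
  take AsyncAgent:  [AsyncAgent SimpleRecord object] + [SecureEvent FastGraph SimpleRecord object] + [FrozenAgent object] + [SecureEvent FrozenAgent]
  take SecureEvent:  [SimpleRecord object] + [SecureEvent FastGraph SimpleRecord object] + [FrozenAgent object] + [SecureEvent FrozenAgent]
  take FastGraph:  [SimpleRecord object] + [FastGraph SimpleRecord object] + [FrozenAgent object] + [FrozenAgent]
  take SimpleRecord:  [SimpleRecord object] + [SimpleRecord object] + [FrozenAgent object] + [FrozenAgent]
  take FrozenAgent:  [object] + [object] + [FrozenAgent object] + [FrozenAgent]
  take object:  [object] + [object] + [object]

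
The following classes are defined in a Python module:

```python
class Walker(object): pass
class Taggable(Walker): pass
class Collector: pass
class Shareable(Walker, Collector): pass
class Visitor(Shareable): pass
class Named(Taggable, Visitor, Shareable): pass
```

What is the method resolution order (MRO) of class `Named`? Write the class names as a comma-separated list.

Named, Taggable, Visitor, Shareable, Walker, Collector, object

L[Named] = Named + merge(L[Taggable], L[Visitor], L[Shareable], [Taggable Visitor Shareable])
  take Taggable:  [Taggable Walker object] + [Visitor Shareable Walker Collector object] + [Shareable Walker Collector object] + [Taggable Visitor Shareable]
  take Visitor:  [Walker object] + [Visitor Shareable Walker Collector object] + [Shareable Walker Collector object] + [Visitor Shareable]
  take Shareable:  [Walker object] + [Shareable Walker Collector object] + [Shareable Walker Collector object] + [Shareable]
  take Walker:  [Walker object] + [Walker Collector object] + [Walker Collector object]
  take Collector:  [object] + [Collector object] + [Collector object]
  take object:  [object] + [object] + [object]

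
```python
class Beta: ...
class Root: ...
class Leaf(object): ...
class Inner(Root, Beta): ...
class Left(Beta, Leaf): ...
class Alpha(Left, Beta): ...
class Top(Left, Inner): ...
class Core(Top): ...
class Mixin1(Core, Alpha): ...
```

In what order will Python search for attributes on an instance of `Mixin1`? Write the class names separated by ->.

L[Mixin1] = Mixin1 + merge(L[Core], L[Alpha], [Core Alpha])
  take Core:  [Core Top Left Inner Root Beta Leaf object] + [Alpha Left Beta Leaf object] + [Core Alpha]
  take Top:  [Top Left Inner Root Beta Leaf object] + [Alpha Left Beta Leaf object] + [Alpha]
  take Alpha:  [Left Inner Root Beta Leaf object] + [Alpha Left Beta Leaf object] + [Alpha]
  take Left:  [Left Inner Root Beta Leaf object] + [Left Beta Leaf object]
  take Inner:  [Inner Root Beta Leaf object] + [Beta Leaf object]
  take Root:  [Root Beta Leaf object] + [Beta Leaf object]
  take Beta:  [Beta Leaf object] + [Beta Leaf object]
  take Leaf:  [Leaf object] + [Leaf object]
  take object:  [object] + [object]

Mixin1 -> Core -> Top -> Alpha -> Left -> Inner -> Root -> Beta -> Leaf -> object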